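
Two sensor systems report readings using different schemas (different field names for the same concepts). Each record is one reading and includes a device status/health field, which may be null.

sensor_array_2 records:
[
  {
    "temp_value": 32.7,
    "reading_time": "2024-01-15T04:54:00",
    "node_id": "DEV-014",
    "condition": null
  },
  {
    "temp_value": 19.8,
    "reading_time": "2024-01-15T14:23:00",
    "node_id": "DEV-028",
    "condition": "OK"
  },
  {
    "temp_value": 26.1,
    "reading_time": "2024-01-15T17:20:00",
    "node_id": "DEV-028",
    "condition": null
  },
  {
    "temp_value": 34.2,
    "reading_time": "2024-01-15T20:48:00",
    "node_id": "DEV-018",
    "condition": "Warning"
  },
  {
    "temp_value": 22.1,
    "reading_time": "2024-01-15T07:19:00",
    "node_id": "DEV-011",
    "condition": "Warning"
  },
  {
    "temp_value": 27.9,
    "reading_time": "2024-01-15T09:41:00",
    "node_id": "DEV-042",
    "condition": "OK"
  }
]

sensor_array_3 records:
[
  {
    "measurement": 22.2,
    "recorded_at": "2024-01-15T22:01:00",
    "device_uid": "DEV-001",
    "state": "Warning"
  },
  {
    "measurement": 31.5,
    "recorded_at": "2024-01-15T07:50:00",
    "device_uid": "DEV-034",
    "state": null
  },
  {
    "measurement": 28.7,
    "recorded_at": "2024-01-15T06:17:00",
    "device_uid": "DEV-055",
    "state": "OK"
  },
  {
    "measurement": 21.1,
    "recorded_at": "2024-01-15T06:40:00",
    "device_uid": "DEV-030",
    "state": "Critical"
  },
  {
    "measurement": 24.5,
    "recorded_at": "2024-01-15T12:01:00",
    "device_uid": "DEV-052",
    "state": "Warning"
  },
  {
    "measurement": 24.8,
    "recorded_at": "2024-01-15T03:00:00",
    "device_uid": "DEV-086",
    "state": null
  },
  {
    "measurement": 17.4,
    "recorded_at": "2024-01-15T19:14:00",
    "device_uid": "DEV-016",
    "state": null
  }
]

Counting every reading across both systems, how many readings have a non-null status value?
8

Schema mapping: "condition" (sensor_array_2) = "state" (sensor_array_3) = status

Non-null in sensor_array_2: 4
Non-null in sensor_array_3: 4

Total non-null: 4 + 4 = 8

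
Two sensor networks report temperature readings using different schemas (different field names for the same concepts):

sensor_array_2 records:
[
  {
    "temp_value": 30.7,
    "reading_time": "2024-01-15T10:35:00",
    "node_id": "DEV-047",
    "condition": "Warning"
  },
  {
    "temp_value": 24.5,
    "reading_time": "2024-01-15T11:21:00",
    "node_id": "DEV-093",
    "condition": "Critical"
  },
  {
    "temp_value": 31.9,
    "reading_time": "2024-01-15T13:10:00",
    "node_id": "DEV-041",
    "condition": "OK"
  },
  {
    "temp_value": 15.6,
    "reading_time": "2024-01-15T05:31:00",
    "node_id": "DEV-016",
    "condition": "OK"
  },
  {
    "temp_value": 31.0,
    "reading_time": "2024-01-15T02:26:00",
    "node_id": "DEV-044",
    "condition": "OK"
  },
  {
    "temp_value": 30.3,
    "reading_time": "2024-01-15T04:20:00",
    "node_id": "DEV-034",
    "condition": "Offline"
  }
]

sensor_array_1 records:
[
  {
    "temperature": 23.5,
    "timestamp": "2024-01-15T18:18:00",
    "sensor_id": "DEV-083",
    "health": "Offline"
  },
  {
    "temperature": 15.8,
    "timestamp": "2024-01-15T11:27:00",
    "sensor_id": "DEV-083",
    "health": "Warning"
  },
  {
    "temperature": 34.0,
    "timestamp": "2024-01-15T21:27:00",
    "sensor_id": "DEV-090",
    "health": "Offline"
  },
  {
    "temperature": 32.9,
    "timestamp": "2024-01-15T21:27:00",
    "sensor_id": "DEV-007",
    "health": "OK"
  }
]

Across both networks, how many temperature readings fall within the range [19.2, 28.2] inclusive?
2

Schema mapping: "temp_value" (sensor_array_2) = "temperature" (sensor_array_1) = temperature

Readings in [19.2, 28.2] from sensor_array_2: 1
Readings in [19.2, 28.2] from sensor_array_1: 1

Total count: 1 + 1 = 2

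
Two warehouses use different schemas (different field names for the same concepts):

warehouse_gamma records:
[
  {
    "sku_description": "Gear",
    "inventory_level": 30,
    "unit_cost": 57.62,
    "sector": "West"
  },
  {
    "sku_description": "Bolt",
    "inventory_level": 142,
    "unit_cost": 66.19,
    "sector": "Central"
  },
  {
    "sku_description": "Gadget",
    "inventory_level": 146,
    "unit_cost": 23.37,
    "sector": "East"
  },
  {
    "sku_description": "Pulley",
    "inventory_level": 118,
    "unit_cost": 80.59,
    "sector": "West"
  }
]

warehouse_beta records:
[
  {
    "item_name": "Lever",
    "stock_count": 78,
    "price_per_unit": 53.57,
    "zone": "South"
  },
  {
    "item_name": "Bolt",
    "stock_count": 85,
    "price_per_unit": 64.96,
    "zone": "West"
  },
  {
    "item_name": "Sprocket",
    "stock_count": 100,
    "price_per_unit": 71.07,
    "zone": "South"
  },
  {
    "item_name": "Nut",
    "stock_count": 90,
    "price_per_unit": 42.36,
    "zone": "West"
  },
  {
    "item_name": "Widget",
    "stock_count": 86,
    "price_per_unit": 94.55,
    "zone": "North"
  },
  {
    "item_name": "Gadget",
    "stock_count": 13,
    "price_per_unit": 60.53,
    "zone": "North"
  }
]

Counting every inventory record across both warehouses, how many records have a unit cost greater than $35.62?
9

Schema mapping: "unit_cost" (warehouse_gamma) = "price_per_unit" (warehouse_beta) = unit cost

Records > $35.62 in warehouse_gamma: 3
Records > $35.62 in warehouse_beta: 6

Total count: 3 + 6 = 9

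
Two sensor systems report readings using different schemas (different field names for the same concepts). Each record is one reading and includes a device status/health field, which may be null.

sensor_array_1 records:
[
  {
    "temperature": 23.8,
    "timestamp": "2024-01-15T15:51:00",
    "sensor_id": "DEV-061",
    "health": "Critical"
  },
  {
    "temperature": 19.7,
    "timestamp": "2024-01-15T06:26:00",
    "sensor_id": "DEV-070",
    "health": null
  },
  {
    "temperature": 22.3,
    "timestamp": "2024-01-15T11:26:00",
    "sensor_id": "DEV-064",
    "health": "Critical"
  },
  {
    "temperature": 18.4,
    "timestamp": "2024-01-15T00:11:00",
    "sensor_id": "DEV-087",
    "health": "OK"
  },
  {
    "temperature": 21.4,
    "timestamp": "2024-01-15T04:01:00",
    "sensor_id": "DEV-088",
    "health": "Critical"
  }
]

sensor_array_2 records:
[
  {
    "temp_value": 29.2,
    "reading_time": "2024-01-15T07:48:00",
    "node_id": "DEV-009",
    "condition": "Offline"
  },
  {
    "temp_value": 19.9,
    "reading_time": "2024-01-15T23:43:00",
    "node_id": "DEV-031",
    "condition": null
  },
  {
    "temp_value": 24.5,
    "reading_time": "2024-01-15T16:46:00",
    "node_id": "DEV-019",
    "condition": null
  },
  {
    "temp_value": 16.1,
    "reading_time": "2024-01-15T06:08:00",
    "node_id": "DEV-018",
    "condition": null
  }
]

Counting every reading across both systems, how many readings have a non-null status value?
5

Schema mapping: "health" (sensor_array_1) = "condition" (sensor_array_2) = status

Non-null in sensor_array_1: 4
Non-null in sensor_array_2: 1

Total non-null: 4 + 1 = 5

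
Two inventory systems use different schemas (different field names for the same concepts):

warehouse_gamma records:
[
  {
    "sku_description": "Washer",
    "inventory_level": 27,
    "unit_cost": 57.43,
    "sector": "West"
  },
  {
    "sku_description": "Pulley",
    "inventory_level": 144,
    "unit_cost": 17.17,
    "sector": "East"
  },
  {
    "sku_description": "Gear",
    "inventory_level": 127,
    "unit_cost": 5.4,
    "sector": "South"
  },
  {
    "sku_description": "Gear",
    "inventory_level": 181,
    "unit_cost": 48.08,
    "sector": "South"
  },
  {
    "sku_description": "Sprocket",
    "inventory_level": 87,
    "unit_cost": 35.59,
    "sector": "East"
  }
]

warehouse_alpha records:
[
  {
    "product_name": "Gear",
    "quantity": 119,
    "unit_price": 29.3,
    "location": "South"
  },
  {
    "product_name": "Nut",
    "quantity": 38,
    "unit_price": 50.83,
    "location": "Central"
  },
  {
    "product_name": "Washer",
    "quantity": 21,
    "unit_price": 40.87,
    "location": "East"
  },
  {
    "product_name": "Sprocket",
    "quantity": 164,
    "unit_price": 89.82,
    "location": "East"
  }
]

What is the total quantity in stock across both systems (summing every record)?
908

To reconcile these schemas, identify the field holding the quantity in stock in each system:
1. In warehouse_gamma it is "inventory_level"
2. In warehouse_alpha it is "quantity"

From warehouse_gamma: 27 + 144 + 127 + 181 + 87 = 566
From warehouse_alpha: 119 + 38 + 21 + 164 = 342

Total: 566 + 342 = 908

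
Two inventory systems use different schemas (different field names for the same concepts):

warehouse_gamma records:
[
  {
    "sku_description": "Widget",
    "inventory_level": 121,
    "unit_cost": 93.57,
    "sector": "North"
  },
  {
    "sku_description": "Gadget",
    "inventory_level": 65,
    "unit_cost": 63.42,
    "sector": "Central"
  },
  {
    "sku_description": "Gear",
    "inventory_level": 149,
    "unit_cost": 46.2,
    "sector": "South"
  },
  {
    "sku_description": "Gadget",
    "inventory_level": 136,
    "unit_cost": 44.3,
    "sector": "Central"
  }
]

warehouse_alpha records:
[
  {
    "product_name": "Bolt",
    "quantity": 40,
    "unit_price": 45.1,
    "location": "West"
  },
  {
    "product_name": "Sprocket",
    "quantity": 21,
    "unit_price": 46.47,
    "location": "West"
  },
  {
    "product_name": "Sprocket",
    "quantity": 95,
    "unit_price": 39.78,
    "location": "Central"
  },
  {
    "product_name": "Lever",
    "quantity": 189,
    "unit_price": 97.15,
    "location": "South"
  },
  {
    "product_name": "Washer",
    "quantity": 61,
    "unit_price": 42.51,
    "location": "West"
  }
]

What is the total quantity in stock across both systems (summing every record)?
877

To reconcile these schemas, identify the field holding the quantity in stock in each system:
1. In warehouse_gamma it is "inventory_level"
2. In warehouse_alpha it is "quantity"

From warehouse_gamma: 121 + 65 + 149 + 136 = 471
From warehouse_alpha: 40 + 21 + 95 + 189 + 61 = 406

Total: 471 + 406 = 877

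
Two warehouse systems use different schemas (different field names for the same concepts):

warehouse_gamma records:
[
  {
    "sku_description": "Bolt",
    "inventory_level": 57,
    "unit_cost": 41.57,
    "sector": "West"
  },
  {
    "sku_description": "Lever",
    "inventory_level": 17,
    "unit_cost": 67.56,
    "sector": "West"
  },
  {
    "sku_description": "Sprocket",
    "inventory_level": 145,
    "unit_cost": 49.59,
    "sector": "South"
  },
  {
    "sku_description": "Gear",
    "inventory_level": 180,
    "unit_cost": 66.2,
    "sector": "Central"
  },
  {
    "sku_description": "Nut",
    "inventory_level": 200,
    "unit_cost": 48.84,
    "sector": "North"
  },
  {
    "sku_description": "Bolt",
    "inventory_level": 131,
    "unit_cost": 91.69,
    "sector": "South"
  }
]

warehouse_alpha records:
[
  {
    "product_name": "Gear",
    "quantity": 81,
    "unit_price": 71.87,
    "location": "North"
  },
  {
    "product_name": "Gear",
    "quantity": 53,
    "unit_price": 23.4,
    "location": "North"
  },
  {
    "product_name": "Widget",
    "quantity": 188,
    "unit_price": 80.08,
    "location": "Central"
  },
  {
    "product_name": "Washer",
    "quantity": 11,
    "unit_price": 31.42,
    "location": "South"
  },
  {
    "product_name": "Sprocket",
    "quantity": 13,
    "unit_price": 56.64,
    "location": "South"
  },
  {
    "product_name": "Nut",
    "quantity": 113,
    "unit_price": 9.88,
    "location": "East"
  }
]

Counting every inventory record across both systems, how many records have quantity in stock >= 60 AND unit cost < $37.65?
1

Schema mappings:
- "inventory_level" (warehouse_gamma) = "quantity" (warehouse_alpha) = quantity
- "unit_cost" (warehouse_gamma) = "unit_price" (warehouse_alpha) = unit cost

Records meeting both conditions in warehouse_gamma: 0
Records meeting both conditions in warehouse_alpha: 1

Total: 0 + 1 = 1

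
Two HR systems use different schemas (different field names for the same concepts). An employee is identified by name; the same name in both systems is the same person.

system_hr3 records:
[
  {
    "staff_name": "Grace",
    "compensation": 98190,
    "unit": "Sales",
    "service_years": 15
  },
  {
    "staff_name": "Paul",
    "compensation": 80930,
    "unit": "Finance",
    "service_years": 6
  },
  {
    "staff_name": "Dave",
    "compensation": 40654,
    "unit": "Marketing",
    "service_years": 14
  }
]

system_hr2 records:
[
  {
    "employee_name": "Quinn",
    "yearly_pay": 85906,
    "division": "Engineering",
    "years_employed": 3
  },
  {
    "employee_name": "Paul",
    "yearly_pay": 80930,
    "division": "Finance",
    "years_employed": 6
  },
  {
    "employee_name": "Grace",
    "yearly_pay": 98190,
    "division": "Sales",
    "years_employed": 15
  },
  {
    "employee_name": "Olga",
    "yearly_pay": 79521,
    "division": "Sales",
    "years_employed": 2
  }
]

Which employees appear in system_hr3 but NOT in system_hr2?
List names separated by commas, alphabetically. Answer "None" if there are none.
Dave

Schema mapping: "staff_name" (system_hr3) = "employee_name" (system_hr2) = employee name

Names in system_hr3: ['Dave', 'Grace', 'Paul']
Names in system_hr2: ['Grace', 'Olga', 'Paul', 'Quinn']

In system_hr3 but not system_hr2: ['Dave']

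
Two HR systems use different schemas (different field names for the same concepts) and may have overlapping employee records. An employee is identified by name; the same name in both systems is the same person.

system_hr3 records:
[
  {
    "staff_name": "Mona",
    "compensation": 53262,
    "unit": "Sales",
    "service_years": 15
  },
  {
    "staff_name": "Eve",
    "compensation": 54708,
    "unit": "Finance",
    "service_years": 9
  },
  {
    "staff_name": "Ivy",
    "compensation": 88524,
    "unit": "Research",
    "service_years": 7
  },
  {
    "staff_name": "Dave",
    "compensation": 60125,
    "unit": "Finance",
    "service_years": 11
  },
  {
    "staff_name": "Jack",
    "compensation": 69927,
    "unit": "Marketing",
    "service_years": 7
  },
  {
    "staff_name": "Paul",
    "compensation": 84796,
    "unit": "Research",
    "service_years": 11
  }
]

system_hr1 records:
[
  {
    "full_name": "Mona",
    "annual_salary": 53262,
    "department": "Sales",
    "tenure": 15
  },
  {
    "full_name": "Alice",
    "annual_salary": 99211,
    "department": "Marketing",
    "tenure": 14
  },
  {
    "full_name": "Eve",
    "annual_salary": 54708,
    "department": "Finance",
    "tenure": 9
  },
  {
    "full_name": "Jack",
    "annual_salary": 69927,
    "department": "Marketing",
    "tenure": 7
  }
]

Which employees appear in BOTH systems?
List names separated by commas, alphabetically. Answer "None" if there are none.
Eve, Jack, Mona

Schema mapping: "staff_name" (system_hr3) = "full_name" (system_hr1) = employee name

Names in system_hr3: ['Dave', 'Eve', 'Ivy', 'Jack', 'Mona', 'Paul']
Names in system_hr1: ['Alice', 'Eve', 'Jack', 'Mona']

Intersection: ['Eve', 'Jack', 'Mona']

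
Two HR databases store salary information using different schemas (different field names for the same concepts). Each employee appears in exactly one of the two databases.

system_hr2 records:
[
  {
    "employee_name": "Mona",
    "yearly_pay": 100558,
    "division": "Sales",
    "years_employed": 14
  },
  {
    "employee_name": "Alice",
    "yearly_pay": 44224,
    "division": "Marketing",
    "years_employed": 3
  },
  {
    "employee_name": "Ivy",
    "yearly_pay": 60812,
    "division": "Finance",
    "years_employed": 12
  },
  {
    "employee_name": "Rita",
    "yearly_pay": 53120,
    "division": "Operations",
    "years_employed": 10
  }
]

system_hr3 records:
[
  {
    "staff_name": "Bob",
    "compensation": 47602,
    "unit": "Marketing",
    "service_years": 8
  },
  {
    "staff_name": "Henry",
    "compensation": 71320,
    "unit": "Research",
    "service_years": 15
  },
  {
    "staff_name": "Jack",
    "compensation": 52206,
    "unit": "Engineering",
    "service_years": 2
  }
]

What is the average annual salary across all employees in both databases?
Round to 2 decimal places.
61406.00

Schema mapping: "yearly_pay" (system_hr2) = "compensation" (system_hr3) = annual salary

All salaries: [100558, 44224, 60812, 53120, 47602, 71320, 52206]
Sum: 429842
Count: 7
Average: 429842 / 7 = 61406.00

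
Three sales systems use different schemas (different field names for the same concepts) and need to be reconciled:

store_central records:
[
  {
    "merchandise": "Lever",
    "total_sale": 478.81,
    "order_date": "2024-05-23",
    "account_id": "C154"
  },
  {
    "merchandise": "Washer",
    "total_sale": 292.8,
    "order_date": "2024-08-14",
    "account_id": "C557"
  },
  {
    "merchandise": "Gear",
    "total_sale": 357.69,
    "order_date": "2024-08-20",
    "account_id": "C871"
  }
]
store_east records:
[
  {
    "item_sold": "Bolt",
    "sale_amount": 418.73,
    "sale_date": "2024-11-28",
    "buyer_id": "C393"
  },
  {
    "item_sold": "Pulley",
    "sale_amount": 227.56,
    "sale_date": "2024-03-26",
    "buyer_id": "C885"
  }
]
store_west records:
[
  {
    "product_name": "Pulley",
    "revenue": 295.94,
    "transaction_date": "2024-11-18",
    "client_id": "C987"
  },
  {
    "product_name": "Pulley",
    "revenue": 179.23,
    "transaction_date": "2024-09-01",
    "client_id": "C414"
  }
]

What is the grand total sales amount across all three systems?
2250.76

Schema reconciliation - all amount fields map to sale amount:

store_central (total_sale): 1129.3
store_east (sale_amount): 646.29
store_west (revenue): 475.17

Grand total: 2250.76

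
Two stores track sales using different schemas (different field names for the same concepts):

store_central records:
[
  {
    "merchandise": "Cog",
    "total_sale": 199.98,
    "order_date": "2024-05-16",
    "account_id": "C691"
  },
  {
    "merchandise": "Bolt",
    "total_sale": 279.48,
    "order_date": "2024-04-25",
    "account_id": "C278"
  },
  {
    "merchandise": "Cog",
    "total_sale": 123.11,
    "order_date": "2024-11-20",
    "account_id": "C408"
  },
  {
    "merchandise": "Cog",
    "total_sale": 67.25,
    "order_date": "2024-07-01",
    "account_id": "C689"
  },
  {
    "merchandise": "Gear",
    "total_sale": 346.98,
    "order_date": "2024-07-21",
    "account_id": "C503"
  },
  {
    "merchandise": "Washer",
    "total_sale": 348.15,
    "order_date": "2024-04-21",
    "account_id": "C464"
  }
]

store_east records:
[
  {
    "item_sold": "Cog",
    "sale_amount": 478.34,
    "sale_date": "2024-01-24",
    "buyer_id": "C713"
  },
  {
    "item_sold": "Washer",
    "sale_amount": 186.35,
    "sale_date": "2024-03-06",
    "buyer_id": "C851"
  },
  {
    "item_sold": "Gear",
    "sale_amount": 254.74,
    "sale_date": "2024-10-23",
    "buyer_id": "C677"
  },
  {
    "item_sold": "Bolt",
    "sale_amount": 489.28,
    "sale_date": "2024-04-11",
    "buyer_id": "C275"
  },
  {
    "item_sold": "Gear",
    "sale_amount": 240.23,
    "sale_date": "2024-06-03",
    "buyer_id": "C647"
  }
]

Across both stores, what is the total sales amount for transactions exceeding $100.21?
2946.64

Schema mapping: "total_sale" (store_central) = "sale_amount" (store_east) = sale amount

Sum of sales > $100.21 in store_central: 1297.7
Sum of sales > $100.21 in store_east: 1648.94

Total: 1297.7 + 1648.94 = 2946.64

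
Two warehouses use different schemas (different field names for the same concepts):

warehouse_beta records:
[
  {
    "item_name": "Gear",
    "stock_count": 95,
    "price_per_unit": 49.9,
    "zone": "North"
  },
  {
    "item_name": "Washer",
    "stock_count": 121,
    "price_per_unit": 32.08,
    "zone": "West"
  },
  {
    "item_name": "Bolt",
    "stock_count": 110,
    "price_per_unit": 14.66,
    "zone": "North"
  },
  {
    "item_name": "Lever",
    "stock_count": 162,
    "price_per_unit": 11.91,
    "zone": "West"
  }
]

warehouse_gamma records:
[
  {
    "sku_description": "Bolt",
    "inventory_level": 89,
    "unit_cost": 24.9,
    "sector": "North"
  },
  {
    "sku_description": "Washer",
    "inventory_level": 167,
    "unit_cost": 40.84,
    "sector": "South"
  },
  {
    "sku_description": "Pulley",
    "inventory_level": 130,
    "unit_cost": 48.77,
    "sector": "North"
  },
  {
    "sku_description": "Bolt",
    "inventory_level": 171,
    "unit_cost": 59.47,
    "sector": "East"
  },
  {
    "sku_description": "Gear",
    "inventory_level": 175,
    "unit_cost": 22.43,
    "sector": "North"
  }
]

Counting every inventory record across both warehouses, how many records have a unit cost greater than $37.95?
4

Schema mapping: "price_per_unit" (warehouse_beta) = "unit_cost" (warehouse_gamma) = unit cost

Records > $37.95 in warehouse_beta: 1
Records > $37.95 in warehouse_gamma: 3

Total count: 1 + 3 = 4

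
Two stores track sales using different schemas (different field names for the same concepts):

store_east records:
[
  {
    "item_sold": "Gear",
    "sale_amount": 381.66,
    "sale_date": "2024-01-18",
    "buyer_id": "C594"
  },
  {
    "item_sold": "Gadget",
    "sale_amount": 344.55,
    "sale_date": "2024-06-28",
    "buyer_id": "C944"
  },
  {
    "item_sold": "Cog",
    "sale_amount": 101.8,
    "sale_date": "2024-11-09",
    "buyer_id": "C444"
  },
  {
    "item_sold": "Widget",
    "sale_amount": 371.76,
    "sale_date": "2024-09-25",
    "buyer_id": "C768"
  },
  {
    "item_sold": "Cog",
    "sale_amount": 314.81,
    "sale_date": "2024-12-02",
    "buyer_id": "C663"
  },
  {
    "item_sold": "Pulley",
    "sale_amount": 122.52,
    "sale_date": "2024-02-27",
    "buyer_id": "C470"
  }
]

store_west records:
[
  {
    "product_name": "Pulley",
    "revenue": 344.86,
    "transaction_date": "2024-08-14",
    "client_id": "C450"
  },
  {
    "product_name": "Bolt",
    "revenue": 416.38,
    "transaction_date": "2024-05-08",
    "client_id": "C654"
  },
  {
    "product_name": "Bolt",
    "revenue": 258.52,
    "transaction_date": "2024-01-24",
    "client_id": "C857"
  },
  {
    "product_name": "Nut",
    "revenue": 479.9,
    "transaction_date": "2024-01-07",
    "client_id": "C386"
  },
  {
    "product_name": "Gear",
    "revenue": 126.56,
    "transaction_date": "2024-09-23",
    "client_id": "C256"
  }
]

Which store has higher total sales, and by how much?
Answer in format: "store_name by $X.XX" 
store_east by $10.88

Schema mapping: "sale_amount" (store_east) = "revenue" (store_west) = sale amount

Total for store_east: 1637.10
Total for store_west: 1626.22

Difference: |1637.10 - 1626.22| = 10.88
store_east has higher sales by $10.88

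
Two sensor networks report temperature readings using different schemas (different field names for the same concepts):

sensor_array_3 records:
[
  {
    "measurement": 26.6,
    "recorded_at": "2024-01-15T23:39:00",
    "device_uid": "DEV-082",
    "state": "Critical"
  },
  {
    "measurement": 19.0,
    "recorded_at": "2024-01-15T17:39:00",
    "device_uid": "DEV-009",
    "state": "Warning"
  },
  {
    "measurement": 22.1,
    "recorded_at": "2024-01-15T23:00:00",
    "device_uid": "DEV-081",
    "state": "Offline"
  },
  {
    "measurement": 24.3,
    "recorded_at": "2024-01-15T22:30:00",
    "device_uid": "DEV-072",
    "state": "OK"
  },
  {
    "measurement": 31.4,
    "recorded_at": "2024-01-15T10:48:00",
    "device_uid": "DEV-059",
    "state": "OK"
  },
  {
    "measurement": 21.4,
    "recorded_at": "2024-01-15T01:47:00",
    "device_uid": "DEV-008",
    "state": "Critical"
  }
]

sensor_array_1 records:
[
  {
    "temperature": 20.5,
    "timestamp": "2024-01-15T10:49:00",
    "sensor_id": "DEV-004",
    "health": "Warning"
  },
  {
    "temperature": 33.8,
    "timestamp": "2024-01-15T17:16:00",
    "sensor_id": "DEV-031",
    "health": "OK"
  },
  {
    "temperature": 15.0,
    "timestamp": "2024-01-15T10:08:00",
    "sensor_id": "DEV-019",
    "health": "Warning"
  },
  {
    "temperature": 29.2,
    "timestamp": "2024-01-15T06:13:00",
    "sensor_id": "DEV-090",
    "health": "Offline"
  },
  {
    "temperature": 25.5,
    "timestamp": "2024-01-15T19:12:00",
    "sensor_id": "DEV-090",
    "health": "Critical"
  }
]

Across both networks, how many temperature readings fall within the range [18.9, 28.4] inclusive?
7

Schema mapping: "measurement" (sensor_array_3) = "temperature" (sensor_array_1) = temperature

Readings in [18.9, 28.4] from sensor_array_3: 5
Readings in [18.9, 28.4] from sensor_array_1: 2

Total count: 5 + 2 = 7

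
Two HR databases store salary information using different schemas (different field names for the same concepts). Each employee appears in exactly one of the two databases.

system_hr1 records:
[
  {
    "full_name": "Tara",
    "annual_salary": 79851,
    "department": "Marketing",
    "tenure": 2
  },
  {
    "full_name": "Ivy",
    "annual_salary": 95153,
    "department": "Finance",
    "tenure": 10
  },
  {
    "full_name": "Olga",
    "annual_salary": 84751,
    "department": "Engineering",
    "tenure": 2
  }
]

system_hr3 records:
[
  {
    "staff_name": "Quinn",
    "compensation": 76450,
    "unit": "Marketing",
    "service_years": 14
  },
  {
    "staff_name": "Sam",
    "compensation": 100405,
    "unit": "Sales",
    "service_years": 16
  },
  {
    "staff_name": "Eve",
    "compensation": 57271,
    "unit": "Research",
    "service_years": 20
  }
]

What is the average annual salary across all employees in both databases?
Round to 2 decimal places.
82313.50

Schema mapping: "annual_salary" (system_hr1) = "compensation" (system_hr3) = annual salary

All salaries: [79851, 95153, 84751, 76450, 100405, 57271]
Sum: 493881
Count: 6
Average: 493881 / 6 = 82313.50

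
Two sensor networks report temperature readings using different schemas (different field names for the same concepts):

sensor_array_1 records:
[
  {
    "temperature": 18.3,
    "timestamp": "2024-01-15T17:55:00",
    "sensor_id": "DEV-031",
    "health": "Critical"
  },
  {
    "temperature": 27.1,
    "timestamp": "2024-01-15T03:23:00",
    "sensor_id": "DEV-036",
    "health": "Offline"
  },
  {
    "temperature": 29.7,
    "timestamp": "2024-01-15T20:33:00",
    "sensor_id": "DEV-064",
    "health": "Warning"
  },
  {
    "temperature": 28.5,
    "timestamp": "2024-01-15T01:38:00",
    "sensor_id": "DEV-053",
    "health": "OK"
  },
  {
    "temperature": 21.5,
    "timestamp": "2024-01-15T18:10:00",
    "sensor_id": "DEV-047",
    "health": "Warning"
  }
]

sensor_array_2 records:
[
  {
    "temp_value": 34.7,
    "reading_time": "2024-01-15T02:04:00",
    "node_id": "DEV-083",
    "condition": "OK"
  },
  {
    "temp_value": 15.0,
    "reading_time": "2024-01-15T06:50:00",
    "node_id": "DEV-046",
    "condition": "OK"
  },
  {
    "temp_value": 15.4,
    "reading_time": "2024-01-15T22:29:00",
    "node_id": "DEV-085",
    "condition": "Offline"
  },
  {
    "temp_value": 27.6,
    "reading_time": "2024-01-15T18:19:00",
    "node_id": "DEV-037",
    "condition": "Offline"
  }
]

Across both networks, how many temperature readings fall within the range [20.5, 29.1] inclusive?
4

Schema mapping: "temperature" (sensor_array_1) = "temp_value" (sensor_array_2) = temperature

Readings in [20.5, 29.1] from sensor_array_1: 3
Readings in [20.5, 29.1] from sensor_array_2: 1

Total count: 3 + 1 = 4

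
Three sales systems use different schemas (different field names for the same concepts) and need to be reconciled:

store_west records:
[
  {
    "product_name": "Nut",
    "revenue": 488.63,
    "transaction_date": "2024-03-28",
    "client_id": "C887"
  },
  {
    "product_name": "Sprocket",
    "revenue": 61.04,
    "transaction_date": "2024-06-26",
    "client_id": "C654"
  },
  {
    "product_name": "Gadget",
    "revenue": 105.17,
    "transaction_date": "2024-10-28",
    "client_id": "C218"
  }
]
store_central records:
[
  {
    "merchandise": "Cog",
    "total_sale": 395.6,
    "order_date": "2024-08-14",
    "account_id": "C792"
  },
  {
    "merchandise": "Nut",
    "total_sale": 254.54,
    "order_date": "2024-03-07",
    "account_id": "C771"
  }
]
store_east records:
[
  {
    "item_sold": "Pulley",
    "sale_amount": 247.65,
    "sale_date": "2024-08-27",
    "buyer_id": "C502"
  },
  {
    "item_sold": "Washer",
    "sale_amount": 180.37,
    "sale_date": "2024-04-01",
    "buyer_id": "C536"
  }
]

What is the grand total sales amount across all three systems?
1733.0

Schema reconciliation - all amount fields map to sale amount:

store_west (revenue): 654.84
store_central (total_sale): 650.14
store_east (sale_amount): 428.02

Grand total: 1733.0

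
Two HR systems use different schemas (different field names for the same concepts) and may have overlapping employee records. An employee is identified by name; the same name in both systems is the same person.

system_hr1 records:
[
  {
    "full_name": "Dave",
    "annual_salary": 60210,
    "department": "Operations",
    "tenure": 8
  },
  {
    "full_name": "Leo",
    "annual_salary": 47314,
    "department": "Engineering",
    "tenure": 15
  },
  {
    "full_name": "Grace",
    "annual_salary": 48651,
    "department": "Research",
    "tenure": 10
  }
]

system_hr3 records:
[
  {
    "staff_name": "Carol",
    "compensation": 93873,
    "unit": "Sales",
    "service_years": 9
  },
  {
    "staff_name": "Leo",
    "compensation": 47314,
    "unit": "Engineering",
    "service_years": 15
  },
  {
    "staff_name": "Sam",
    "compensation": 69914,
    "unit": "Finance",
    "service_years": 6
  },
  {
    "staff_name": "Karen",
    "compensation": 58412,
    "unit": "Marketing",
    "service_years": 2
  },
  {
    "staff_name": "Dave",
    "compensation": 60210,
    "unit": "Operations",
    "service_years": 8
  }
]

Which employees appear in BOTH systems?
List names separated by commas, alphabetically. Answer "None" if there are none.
Dave, Leo

Schema mapping: "full_name" (system_hr1) = "staff_name" (system_hr3) = employee name

Names in system_hr1: ['Dave', 'Grace', 'Leo']
Names in system_hr3: ['Carol', 'Dave', 'Karen', 'Leo', 'Sam']

Intersection: ['Dave', 'Leo']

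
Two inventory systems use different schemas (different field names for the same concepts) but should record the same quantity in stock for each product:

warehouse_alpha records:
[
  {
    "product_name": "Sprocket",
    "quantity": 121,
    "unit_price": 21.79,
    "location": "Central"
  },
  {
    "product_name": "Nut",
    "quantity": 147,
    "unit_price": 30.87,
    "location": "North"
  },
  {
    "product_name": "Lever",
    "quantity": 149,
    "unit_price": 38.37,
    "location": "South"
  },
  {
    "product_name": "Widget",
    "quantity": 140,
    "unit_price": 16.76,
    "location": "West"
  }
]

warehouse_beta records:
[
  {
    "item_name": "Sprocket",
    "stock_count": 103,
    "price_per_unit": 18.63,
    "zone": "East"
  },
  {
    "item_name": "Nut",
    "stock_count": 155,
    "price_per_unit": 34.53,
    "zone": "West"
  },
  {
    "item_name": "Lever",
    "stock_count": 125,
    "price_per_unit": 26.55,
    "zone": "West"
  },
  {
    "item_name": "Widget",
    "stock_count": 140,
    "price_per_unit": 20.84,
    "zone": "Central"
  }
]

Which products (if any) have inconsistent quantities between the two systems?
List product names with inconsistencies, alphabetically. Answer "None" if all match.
Lever, Nut, Sprocket

Schema mappings:
- "product_name" (warehouse_alpha) = "item_name" (warehouse_beta) = product name
- "quantity" (warehouse_alpha) = "stock_count" (warehouse_beta) = quantity

Comparison:
  Sprocket: 121 vs 103 - MISMATCH
  Nut: 147 vs 155 - MISMATCH
  Lever: 149 vs 125 - MISMATCH
  Widget: 140 vs 140 - MATCH

Products with inconsistencies: Lever, Nut, Sprocket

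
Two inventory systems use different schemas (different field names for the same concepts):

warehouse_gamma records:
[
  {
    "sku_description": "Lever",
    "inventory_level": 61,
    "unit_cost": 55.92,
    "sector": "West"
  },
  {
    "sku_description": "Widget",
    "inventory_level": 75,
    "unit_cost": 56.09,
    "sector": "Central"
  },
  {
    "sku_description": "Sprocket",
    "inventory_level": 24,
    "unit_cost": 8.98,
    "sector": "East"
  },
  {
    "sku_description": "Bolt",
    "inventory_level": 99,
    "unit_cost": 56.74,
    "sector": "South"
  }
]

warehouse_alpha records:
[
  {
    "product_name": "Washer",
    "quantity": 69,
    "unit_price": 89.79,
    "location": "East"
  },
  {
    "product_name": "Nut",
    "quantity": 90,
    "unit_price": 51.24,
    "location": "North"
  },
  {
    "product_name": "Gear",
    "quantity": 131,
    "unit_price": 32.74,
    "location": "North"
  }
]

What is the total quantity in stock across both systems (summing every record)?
549

To reconcile these schemas, identify the field holding the quantity in stock in each system:
1. In warehouse_gamma it is "inventory_level"
2. In warehouse_alpha it is "quantity"

From warehouse_gamma: 61 + 75 + 24 + 99 = 259
From warehouse_alpha: 69 + 90 + 131 = 290

Total: 259 + 290 = 549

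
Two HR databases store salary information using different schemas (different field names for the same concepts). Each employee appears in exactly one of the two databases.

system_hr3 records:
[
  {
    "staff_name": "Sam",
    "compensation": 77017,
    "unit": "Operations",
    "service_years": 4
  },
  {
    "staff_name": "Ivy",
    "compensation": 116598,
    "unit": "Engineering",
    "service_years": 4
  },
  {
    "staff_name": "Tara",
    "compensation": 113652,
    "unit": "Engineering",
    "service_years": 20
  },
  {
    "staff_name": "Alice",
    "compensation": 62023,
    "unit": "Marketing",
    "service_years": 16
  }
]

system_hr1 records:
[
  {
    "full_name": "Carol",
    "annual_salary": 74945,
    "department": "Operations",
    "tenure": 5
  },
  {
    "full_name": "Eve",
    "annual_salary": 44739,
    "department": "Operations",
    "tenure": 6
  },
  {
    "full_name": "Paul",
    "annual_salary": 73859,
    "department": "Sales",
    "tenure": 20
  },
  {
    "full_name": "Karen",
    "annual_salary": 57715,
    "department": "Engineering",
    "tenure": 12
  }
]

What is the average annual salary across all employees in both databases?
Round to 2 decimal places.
77568.50

Schema mapping: "compensation" (system_hr3) = "annual_salary" (system_hr1) = annual salary

All salaries: [77017, 116598, 113652, 62023, 74945, 44739, 73859, 57715]
Sum: 620548
Count: 8
Average: 620548 / 8 = 77568.50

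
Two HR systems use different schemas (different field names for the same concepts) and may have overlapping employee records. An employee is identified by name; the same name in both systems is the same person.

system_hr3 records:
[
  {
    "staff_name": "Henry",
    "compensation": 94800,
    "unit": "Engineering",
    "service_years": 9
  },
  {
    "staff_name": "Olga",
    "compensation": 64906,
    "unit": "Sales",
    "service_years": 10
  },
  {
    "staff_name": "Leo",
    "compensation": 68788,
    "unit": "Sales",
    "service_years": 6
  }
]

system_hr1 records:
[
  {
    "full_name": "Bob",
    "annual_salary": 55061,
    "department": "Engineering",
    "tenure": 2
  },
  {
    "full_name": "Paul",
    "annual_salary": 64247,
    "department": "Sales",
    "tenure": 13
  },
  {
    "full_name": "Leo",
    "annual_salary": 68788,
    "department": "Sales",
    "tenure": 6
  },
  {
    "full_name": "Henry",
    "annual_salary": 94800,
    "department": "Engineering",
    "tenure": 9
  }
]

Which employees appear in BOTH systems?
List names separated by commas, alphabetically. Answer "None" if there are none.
Henry, Leo

Schema mapping: "staff_name" (system_hr3) = "full_name" (system_hr1) = employee name

Names in system_hr3: ['Henry', 'Leo', 'Olga']
Names in system_hr1: ['Bob', 'Henry', 'Leo', 'Paul']

Intersection: ['Henry', 'Leo']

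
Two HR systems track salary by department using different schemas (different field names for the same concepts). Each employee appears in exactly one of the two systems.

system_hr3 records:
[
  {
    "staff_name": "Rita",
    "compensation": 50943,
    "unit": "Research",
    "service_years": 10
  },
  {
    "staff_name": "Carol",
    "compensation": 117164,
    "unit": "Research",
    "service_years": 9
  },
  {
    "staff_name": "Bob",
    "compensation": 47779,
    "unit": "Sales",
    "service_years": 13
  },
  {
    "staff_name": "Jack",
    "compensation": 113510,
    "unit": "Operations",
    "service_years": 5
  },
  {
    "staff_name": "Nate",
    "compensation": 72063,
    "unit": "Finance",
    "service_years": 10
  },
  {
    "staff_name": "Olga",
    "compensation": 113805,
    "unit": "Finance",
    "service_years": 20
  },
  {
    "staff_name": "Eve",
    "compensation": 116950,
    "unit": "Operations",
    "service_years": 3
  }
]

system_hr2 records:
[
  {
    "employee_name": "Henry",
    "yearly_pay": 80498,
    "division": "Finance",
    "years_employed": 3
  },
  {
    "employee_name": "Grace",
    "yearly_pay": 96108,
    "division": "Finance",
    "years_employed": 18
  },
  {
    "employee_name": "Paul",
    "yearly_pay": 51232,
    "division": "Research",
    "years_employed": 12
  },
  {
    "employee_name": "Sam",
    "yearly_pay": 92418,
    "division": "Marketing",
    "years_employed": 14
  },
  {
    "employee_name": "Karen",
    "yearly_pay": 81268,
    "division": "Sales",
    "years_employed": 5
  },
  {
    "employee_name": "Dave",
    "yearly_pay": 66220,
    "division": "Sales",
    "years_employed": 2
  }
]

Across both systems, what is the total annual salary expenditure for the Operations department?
230460

Schema mappings:
- "unit" (system_hr3) = "division" (system_hr2) = department
- "compensation" (system_hr3) = "yearly_pay" (system_hr2) = salary

Operations salaries from system_hr3: 230460
Operations salaries from system_hr2: 0

Total: 230460 + 0 = 230460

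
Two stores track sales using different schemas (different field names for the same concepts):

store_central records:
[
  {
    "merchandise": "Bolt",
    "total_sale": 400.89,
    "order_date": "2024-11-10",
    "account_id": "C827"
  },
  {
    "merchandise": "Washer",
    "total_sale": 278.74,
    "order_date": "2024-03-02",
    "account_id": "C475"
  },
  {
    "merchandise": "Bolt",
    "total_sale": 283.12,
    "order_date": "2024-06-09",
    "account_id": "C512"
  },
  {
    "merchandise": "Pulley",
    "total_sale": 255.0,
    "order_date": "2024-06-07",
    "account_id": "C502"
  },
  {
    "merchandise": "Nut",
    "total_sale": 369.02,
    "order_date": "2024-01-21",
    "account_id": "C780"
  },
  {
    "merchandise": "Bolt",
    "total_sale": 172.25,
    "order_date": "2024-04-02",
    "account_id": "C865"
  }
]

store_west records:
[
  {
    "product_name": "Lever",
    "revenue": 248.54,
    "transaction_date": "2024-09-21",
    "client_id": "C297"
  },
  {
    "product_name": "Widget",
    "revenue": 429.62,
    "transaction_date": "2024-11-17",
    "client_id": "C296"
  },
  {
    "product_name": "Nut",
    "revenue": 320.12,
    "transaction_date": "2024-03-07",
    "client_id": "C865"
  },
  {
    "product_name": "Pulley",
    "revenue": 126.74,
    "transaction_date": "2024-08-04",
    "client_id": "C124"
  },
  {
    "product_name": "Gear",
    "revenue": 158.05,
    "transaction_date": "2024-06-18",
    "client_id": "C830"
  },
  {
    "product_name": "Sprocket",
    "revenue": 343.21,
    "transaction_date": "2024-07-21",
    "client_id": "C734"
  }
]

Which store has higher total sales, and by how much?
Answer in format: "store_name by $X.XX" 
store_central by $132.74

Schema mapping: "total_sale" (store_central) = "revenue" (store_west) = sale amount

Total for store_central: 1759.02
Total for store_west: 1626.28

Difference: |1759.02 - 1626.28| = 132.74
store_central has higher sales by $132.74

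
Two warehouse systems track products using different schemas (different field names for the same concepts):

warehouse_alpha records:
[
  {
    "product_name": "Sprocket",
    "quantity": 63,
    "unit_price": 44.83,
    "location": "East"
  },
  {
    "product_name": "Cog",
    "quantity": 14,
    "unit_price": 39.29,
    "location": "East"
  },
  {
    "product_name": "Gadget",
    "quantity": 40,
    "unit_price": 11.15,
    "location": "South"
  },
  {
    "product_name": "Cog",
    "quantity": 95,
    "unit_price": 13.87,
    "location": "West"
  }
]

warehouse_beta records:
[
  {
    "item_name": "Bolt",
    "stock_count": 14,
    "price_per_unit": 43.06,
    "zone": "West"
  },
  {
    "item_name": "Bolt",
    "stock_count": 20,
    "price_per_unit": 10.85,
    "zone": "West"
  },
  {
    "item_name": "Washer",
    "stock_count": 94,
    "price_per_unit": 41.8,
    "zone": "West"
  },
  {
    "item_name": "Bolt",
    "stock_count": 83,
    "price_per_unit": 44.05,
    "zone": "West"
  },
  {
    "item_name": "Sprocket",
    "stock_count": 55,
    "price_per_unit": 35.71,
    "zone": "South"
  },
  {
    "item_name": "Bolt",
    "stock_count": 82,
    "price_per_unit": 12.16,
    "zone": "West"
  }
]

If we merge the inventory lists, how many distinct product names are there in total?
5

Schema mapping: "product_name" (warehouse_alpha) = "item_name" (warehouse_beta) = product name

Products in warehouse_alpha: ['Cog', 'Gadget', 'Sprocket']
Products in warehouse_beta: ['Bolt', 'Sprocket', 'Washer']

Union (unique products): ['Bolt', 'Cog', 'Gadget', 'Sprocket', 'Washer']
Count: 5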